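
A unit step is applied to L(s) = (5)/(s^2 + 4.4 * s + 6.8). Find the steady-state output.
FVT: lim_{t→∞} y(t) = lim_{s→0} s*Y(s) where Y(s) = L(s)/s.
= lim_{s→0} L(s) = L(0) = num(0)/den(0) = 5/6.8 = 0.7353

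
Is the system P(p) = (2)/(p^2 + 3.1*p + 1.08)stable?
Denominator: p^2 + 3.1*p + 1.08 = (p + 0.4)(p + 2.7). Poles: -0.4, -2.7. All Re(p)<0: Yes (stable)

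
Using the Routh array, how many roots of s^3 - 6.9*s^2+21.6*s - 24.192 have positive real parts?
Routh array:
s^3: [1, 21.6]; s^2: [-6.9, -24.192]; s^1: [18.0939]; s^0: [-24.192]
First column: [1, -6.9, 18.0939, -24.192]. Sign changes = RHP roots = 3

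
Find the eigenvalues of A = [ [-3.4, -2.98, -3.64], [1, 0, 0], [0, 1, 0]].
Eigenvalues solve det(λI - A) = 0.
Characteristic polynomial: λ^3 + 3.4*λ^2 + 2.98*λ + 3.64 = 0.
Factor: (λ + 2.8)(λ^2 + 0.6*λ + 1.3) = 0.
Roots: -0.3 + 1.1j, -0.3 - 1.1j, -2.8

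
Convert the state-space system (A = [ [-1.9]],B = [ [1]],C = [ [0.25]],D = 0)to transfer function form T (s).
T(s) = C(sI - A)⁻¹B + D.
Characteristic polynomial det(sI - A) = s + 1.9.
Numerator from C·adj(sI-A)·B + D·det(sI-A) = 0.25.
T(s) = (0.25)/(s + 1.9)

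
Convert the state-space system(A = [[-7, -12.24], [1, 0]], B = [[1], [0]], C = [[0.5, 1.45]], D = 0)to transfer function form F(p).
F(p) = C(pI - A)⁻¹B + D.
Characteristic polynomial det(pI - A) = p^2 + 7*p + 12.24.
Numerator from C·adj(pI-A)·B + D·det(pI-A) = 0.5*p + 1.45.
F(p) = (0.5*p + 1.45)/(p^2 + 7*p + 12.24)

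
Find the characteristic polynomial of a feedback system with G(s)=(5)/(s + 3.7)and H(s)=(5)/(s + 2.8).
Characteristic poly = G_den * H_den + G_num * H_num = (s^2 + 6.5*s + 10.36) + (25) = s^2 + 6.5*s + 35.36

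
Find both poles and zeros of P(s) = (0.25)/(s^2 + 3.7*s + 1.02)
Set denominator = 0: s^2 + 3.7*s + 1.02 = (s + 3.4)(s + 0.3) = 0 → Poles: -0.3, -3.4
Numerator is a nonzero constant (0.25) → Zeros: none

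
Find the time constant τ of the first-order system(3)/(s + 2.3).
First-order system: τ = -1/pole. Pole = -2.3. τ = -1/(-2.3) = 0.4348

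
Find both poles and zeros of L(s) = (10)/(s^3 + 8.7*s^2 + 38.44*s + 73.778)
Set denominator = 0: s^3 + 8.7*s^2 + 38.44*s + 73.778 = (s + 3.7)(s^2 + 5*s + 19.94) = 0 → Poles: -2.5 + 3.7j, -2.5 - 3.7j, -3.7
Numerator is a nonzero constant (10) → Zeros: none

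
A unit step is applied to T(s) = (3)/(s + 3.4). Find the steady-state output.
FVT: lim_{t→∞} y(t) = lim_{s→0} s*Y(s) where Y(s) = T(s)/s.
= lim_{s→0} T(s) = T(0) = num(0)/den(0) = 3/3.4 = 0.8824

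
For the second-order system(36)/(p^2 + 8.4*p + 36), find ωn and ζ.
Standard form: ωn²/(p²+2ζωn·p+ωn²).
const=36=ωn² → ωn=6, p coeff=8.4=2ζωn → ζ=0.7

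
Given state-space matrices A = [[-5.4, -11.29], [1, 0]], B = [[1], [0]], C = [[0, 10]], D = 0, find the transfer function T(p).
T(p) = C(pI - A)⁻¹B + D.
Characteristic polynomial det(pI - A) = p^2 + 5.4*p + 11.29.
Numerator from C·adj(pI-A)·B + D·det(pI-A) = 10.
T(p) = (10)/(p^2 + 5.4*p + 11.29)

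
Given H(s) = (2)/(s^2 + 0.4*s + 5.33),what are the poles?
Set denominator = 0: s^2 + 0.4*s + 5.33 = 0 → Poles: -0.2 + 2.3j, -0.2 - 2.3j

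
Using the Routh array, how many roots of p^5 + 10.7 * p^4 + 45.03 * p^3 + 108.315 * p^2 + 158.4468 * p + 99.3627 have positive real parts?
Routh array:
p^5: [1, 45.03, 158.4468]; p^4: [10.7, 108.315, 99.3627]; p^3: [34.9071, 149.161]; p^2: [62.5931, 99.3627]; p^1: [93.7477]; p^0: [99.3627]
First column: [1, 10.7, 34.9071, 62.5931, 93.7477, 99.3627]. Sign changes = RHP roots = 0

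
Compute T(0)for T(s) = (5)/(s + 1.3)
DC gain = T(0) = num(0)/den(0) = 5/1.3 = 3.846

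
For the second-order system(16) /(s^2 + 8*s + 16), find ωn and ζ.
Standard form: ωn²/(s²+2ζωn·s+ωn²).
const=16=ωn² → ωn=4, s coeff=8=2ζωn → ζ=1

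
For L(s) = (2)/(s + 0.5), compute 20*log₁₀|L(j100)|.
Substitute s = j*100: L(j100) = 9.99975e-05 - 0.0199995j.
|L(j100)| = sqrt(Re² + Im²) = 0.02.
20*log₁₀(0.02) = -33.98 dB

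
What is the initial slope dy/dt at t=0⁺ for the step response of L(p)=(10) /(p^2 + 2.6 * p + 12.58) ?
IVT: y'(0⁺) = lim_{p→∞} p²·Y(p) = lim_{p→∞} p·L(p).
deg(num) = 0, deg(den) = 2, relative degree = 2 ≥ 2, so p·L(p) → 0. Initial slope = 0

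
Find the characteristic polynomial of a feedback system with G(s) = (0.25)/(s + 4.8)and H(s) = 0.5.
Characteristic poly = G_den * H_den + G_num * H_num = (s + 4.8) + (0.125) = s + 4.925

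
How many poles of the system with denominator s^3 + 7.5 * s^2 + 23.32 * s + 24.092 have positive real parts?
s^3 + 7.5*s^2 + 23.32*s + 24.092 = (s + 1.9)(s^2 + 5.6*s + 12.68). Poles: -1.9, -2.8 + 2.2j, -2.8 - 2.2j. RHP poles (Re>0): 0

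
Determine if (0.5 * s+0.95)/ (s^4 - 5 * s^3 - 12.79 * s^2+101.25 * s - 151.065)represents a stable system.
Denominator: s^4 - 5*s^3 - 12.79*s^2 + 101.25*s - 151.065 = (s - 4.5)(s + 4.5)(s^2 - 5*s + 7.46). Poles: -4.5, 2.5 + 1.1j, 2.5 - 1.1j, 4.5. All Re(p)<0: No (unstable)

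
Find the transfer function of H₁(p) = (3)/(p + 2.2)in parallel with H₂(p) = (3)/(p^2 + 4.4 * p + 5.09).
Parallel: H = H₁ + H₂ = (n₁·d₂ + n₂·d₁)/(d₁·d₂).
n₁·d₂ = 3*p^2 + 13.2*p + 15.27. n₂·d₁ = 3*p + 6.6. Sum = 3*p^2 + 16.2*p + 21.87. d₁·d₂ = p^3 + 6.6*p^2 + 14.77*p + 11.198.
H(p) = (3*p^2 + 16.2*p + 21.87)/(p^3 + 6.6*p^2 + 14.77*p + 11.198)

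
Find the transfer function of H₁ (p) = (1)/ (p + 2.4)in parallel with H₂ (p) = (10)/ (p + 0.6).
Parallel: H = H₁ + H₂ = (n₁·d₂ + n₂·d₁)/(d₁·d₂).
n₁·d₂ = p + 0.6. n₂·d₁ = 10*p + 24. Sum = 11*p + 24.6. d₁·d₂ = p^2 + 3*p + 1.44.
H(p) = (11*p + 24.6)/(p^2 + 3*p + 1.44)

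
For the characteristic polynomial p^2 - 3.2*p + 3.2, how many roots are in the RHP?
Poles: 1.6 + 0.8j, 1.6 - 0.8j. RHP poles (Re>0): 2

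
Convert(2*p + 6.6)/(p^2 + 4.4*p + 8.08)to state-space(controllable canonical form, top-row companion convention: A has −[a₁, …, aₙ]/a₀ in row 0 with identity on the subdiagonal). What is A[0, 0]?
Reachable canonical form for den = p^2 + 4.4*p + 8.08: top row of A = -[a₁,a₂,...,aₙ]/a₀, ones on the subdiagonal, zeros elsewhere.
A = [[-4.4, -8.08], [1, 0]].
A[0,0] = -4.4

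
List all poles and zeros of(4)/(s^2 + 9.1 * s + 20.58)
Set denominator = 0: s^2 + 9.1*s + 20.58 = (s + 4.2)(s + 4.9) = 0 → Poles: -4.2, -4.9
Numerator is a nonzero constant (4) → Zeros: none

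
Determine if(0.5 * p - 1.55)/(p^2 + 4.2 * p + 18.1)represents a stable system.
Denominator: p^2 + 4.2*p + 18.1. Poles: -2.1 + 3.7j, -2.1 - 3.7j. All Re(p)<0: Yes (stable)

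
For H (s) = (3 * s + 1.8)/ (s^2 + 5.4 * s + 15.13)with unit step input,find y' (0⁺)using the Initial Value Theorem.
IVT: y'(0⁺) = lim_{s→∞} s²·Y(s) = lim_{s→∞} s·H(s).
deg(num) = 1, deg(den) = 2, relative degree = 1, so s·H(s) → (leading num)/(leading den) = 3/1 = 3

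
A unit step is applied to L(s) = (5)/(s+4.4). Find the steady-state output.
FVT: lim_{t→∞} y(t) = lim_{s→0} s*Y(s) where Y(s) = L(s)/s.
= lim_{s→0} L(s) = L(0) = num(0)/den(0) = 5/4.4 = 1.136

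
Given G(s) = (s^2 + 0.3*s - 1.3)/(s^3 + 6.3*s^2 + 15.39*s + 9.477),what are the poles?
Set denominator = 0: s^3 + 6.3*s^2 + 15.39*s + 9.477 = (s + 0.9)(s^2 + 5.4*s + 10.53) = 0 → Poles: -0.9, -2.7 + 1.8j, -2.7 - 1.8j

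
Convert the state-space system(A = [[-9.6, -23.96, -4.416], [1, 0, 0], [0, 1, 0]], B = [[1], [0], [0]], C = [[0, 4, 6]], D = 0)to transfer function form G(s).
G(s) = C(sI - A)⁻¹B + D.
Characteristic polynomial det(sI - A) = s^3 + 9.6*s^2 + 23.96*s + 4.416.
Numerator from C·adj(sI-A)·B + D·det(sI-A) = 4*s + 6.
G(s) = (4*s + 6)/(s^3 + 9.6*s^2 + 23.96*s + 4.416)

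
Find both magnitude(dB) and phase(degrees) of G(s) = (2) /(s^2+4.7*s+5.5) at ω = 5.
Substitute s = j*5: G(j5) = -0.0418231 - 0.0504021j.
|G| = 20*log₁₀(sqrt(Re²+Im²)) = -23.68 dB.
∠G = atan2(Im, Re) = -129.69°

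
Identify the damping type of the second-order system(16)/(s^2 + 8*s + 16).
Standard form: ωn²/(s²+2ζωn·s+ωn²) gives ωn=4, ζ=1.
Critically damped (ζ = 1)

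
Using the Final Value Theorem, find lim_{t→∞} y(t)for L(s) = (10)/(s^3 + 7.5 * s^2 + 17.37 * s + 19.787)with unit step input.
FVT: lim_{t→∞} y(t) = lim_{s→0} s*Y(s) where Y(s) = L(s)/s.
= lim_{s→0} L(s) = L(0) = num(0)/den(0) = 10/19.787 = 0.5054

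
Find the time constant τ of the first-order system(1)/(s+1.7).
First-order system: τ = -1/pole. Pole = -1.7. τ = -1/(-1.7) = 0.5882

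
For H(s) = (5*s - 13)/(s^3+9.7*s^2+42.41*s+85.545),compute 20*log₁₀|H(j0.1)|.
Substitute s = j*0.1: H(j0.1) = -0.151476 + 0.0133679j.
|H(j0.1)| = sqrt(Re² + Im²) = 0.1521.
20*log₁₀(0.1521) = -16.36 dB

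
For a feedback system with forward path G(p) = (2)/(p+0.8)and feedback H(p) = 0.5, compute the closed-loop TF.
Closed-loop T = G/(1+GH).
Numerator: G_num * H_den = 2.
Denominator: G_den * H_den + G_num * H_num = (p + 0.8) + (1) = p + 1.8.
T(p) = (2)/(p + 1.8)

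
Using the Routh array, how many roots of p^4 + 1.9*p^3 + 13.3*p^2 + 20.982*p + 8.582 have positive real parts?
Routh array:
p^4: [1, 13.3, 8.582]; p^3: [1.9, 20.982]; p^2: [2.25684, 8.582]; p^1: [13.7569]; p^0: [8.582]
First column: [1, 1.9, 2.25684, 13.7569, 8.582]. Sign changes = RHP roots = 0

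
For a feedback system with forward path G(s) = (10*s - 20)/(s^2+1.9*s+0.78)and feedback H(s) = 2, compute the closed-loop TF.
Closed-loop T = G/(1+GH).
Numerator: G_num * H_den = 10*s - 20.
Denominator: G_den * H_den + G_num * H_num = (s^2 + 1.9*s + 0.78) + (20*s - 40) = s^2 + 21.9*s - 39.22.
T(s) = (10*s - 20)/(s^2 + 21.9*s - 39.22)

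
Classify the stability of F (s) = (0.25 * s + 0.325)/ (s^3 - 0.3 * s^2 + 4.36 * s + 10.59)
Denominator: s^3 - 0.3*s^2 + 4.36*s + 10.59 = (s + 1.5)(s^2 - 1.8*s + 7.06). Poles: -1.5, 0.9 + 2.5j, 0.9 - 2.5j. Unstable (2 pole(s) in RHP)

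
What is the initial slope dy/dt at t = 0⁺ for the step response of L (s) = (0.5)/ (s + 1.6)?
IVT: y'(0⁺) = lim_{s→∞} s²·Y(s) = lim_{s→∞} s·L(s).
deg(num) = 0, deg(den) = 1, relative degree = 1, so s·L(s) → (leading num)/(leading den) = 0.5/1 = 0.5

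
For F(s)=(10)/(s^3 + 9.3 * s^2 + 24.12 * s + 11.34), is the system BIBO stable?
Denominator: s^3 + 9.3*s^2 + 24.12*s + 11.34 = (s + 4.2)(s + 0.6)(s + 4.5). Poles: -0.6, -4.2, -4.5. All Re(p)<0: Yes (stable)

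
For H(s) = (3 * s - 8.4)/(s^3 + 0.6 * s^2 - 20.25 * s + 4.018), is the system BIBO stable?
Denominator: s^3 + 0.6*s^2 - 20.25*s + 4.018 = (s - 0.2)(s + 4.9)(s - 4.1). Poles: -4.9, 0.2, 4.1. All Re(p)<0: No (unstable)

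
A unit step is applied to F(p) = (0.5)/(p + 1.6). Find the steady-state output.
FVT: lim_{t→∞} y(t) = lim_{p→0} p*Y(p) where Y(p) = F(p)/p.
= lim_{p→0} F(p) = F(0) = num(0)/den(0) = 0.5/1.6 = 0.3125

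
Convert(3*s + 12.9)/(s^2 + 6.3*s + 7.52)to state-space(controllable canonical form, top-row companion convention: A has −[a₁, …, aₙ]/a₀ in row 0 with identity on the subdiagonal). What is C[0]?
Reachable canonical form: C = numerator coefficients (right-aligned, zero-padded to length n).
num = 3*s + 12.9, C = [[3, 12.9]].
C[0] = 3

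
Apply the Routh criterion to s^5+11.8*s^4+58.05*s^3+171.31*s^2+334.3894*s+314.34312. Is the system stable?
Routh array:
s^5: [1, 58.05, 334.3894]; s^4: [11.8, 171.31, 314.34312]; s^3: [43.5322, 307.75]; s^2: [87.8901, 314.34312]; s^1: [152.055]; s^0: [314.34312]
First column: [1, 11.8, 43.5322, 87.8901, 152.055, 314.34312]. Sign changes = 0.
Yes, stable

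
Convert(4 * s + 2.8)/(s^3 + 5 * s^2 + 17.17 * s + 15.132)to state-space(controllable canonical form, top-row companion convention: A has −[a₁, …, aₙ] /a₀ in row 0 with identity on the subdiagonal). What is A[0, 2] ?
Reachable canonical form for den = s^3 + 5*s^2 + 17.17*s + 15.132: top row of A = -[a₁,a₂,...,aₙ]/a₀, ones on the subdiagonal, zeros elsewhere.
A = [[-5, -17.17, -15.132], [1, 0, 0], [0, 1, 0]].
A[0,2] = -15.132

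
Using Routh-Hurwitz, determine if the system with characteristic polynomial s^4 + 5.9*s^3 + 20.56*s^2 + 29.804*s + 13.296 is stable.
Routh array:
s^4: [1, 20.56, 13.296]; s^3: [5.9, 29.804]; s^2: [15.5085, 13.296]; s^1: [24.7457]; s^0: [13.296]
First column: [1, 5.9, 15.5085, 24.7457, 13.296]. Sign changes = 0.
Yes, stable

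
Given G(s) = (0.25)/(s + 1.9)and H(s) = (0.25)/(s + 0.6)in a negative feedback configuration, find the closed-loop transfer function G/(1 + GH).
Closed-loop T = G/(1+GH).
Numerator: G_num * H_den = 0.25*s + 0.15.
Denominator: G_den * H_den + G_num * H_num = (s^2 + 2.5*s + 1.14) + (0.0625) = s^2 + 2.5*s + 1.2025.
T(s) = (0.25*s + 0.15)/(s^2 + 2.5*s + 1.2025)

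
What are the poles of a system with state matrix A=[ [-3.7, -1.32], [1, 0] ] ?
Eigenvalues solve det(λI - A) = 0.
Characteristic polynomial: λ^2 + 3.7*λ + 1.32 = 0.
Factor: (λ + 0.4)(λ + 3.3) = 0.
Roots: -0.4, -3.3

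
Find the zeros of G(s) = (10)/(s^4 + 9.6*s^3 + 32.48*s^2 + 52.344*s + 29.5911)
Numerator is a nonzero constant (10) → Zeros: none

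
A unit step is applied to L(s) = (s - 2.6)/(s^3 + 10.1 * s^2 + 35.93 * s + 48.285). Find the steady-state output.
FVT: lim_{t→∞} y(t) = lim_{s→0} s*Y(s) where Y(s) = L(s)/s.
= lim_{s→0} L(s) = L(0) = num(0)/den(0) = -2.6/48.285 = -0.05385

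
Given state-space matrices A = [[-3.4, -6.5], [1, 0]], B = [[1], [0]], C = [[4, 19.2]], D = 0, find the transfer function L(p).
L(p) = C(pI - A)⁻¹B + D.
Characteristic polynomial det(pI - A) = p^2 + 3.4*p + 6.5.
Numerator from C·adj(pI-A)·B + D·det(pI-A) = 4*p + 19.2.
L(p) = (4*p + 19.2)/(p^2 + 3.4*p + 6.5)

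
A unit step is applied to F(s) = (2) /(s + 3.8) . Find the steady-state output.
FVT: lim_{t→∞} y(t) = lim_{s→0} s*Y(s) where Y(s) = F(s)/s.
= lim_{s→0} F(s) = F(0) = num(0)/den(0) = 2/3.8 = 0.5263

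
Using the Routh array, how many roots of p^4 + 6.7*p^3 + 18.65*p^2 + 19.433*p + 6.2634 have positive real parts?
Routh array:
p^4: [1, 18.65, 6.2634]; p^3: [6.7, 19.433]; p^2: [15.7496, 6.2634]; p^1: [16.7685]; p^0: [6.2634]
First column: [1, 6.7, 15.7496, 16.7685, 6.2634]. Sign changes = RHP roots = 0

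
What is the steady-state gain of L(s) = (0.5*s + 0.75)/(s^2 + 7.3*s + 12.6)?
DC gain = L(0) = num(0)/den(0) = 0.75/12.6 = 0.05952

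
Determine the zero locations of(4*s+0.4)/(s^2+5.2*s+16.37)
Set numerator = 0: 4*s + 0.4 = 0 → Zeros: -0.1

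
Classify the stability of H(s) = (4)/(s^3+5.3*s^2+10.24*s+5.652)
Denominator: s^3 + 5.3*s^2 + 10.24*s + 5.652 = (s + 0.9)(s^2 + 4.4*s + 6.28). Poles: -0.9, -2.2 + 1.2j, -2.2 - 1.2j. Stable (all poles in LHP)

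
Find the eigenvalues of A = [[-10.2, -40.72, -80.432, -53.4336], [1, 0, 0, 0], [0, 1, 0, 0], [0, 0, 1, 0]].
Eigenvalues solve det(λI - A) = 0.
Characteristic polynomial: λ^4 + 10.2*λ^3 + 40.72*λ^2 + 80.432*λ + 53.4336 = 0.
Factor: (λ + 1.2)(λ + 4.6)(λ^2 + 4.4*λ + 9.68) = 0.
Roots: -1.2, -2.2 + 2.2j, -2.2 - 2.2j, -4.6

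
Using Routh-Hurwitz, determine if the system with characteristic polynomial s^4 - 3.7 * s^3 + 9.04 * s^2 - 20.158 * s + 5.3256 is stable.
Routh array:
s^4: [1, 9.04, 5.3256]; s^3: [-3.7, -20.158]; s^2: [3.59189, 5.3256]; s^1: [-14.6721]; s^0: [5.3256]
First column: [1, -3.7, 3.59189, -14.6721, 5.3256]. Sign changes = 4.
No, unstable (4 RHP root(s))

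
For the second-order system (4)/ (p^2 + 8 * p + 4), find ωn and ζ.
Standard form: ωn²/(p²+2ζωn·p+ωn²).
const=4=ωn² → ωn=2, p coeff=8=2ζωn → ζ=2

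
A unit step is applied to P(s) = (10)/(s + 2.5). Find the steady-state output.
FVT: lim_{t→∞} y(t) = lim_{s→0} s*Y(s) where Y(s) = P(s)/s.
= lim_{s→0} P(s) = P(0) = num(0)/den(0) = 10/2.5 = 4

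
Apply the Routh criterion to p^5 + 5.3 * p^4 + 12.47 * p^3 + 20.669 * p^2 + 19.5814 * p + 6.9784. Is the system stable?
Routh array:
p^5: [1, 12.47, 19.5814]; p^4: [5.3, 20.669, 6.9784]; p^3: [8.57019, 18.2647]; p^2: [9.37368, 6.9784]; p^1: [11.8845]; p^0: [6.9784]
First column: [1, 5.3, 8.57019, 9.37368, 11.8845, 6.9784]. Sign changes = 0.
Yes, stable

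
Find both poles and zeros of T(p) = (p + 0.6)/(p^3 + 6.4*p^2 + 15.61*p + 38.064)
Set denominator = 0: p^3 + 6.4*p^2 + 15.61*p + 38.064 = (p + 4.8)(p^2 + 1.6*p + 7.93) = 0 → Poles: -0.8 + 2.7j, -0.8 - 2.7j, -4.8
Set numerator = 0: p + 0.6 = 0 → Zeros: -0.6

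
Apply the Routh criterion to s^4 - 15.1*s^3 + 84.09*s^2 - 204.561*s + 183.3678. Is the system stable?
Routh array:
s^4: [1, 84.09, 183.3678]; s^3: [-15.1, -204.561]; s^2: [70.5429, 183.3678]; s^1: [-165.31]; s^0: [183.3678]
First column: [1, -15.1, 70.5429, -165.31, 183.3678]. Sign changes = 4.
No, unstable (4 RHP root(s))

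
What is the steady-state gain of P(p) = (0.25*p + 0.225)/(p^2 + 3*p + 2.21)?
DC gain = P(0) = num(0)/den(0) = 0.225/2.21 = 0.1018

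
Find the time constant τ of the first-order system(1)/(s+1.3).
First-order system: τ = -1/pole. Pole = -1.3. τ = -1/(-1.3) = 0.7692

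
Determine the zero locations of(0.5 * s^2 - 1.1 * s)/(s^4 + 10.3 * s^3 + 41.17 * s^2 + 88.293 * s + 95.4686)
Set numerator = 0: 0.5*s^2 - 1.1*s = 0.5*s(s - 2.2) = 0 → Zeros: 0, 2.2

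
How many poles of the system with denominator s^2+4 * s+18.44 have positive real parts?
Poles: -2 + 3.8j, -2 - 3.8j. RHP poles (Re>0): 0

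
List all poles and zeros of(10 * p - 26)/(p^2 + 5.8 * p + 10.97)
Set denominator = 0: p^2 + 5.8*p + 10.97 = 0 → Poles: -2.9 + 1.6j, -2.9 - 1.6j
Set numerator = 0: 10*p - 26 = 0 → Zeros: 2.6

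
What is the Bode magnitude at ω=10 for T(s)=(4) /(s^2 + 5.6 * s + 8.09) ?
Substitute s = j*10: T(j10) = -0.0317384 - 0.0193379j.
|T(j10)| = sqrt(Re² + Im²) = 0.03717.
20*log₁₀(0.03717) = -28.60 dB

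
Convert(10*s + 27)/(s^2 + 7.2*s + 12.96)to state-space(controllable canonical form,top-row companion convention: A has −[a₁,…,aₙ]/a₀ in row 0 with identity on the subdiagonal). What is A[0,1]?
Reachable canonical form for den = s^2 + 7.2*s + 12.96: top row of A = -[a₁,a₂,...,aₙ]/a₀, ones on the subdiagonal, zeros elsewhere.
A = [[-7.2, -12.96], [1, 0]].
A[0,1] = -12.96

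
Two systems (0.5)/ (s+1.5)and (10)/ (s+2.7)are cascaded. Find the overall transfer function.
Series: H = H₁ · H₂ = (n₁·n₂)/(d₁·d₂).
Num: n₁·n₂ = 5. Den: d₁·d₂ = s^2 + 4.2*s + 4.05.
H(s) = (5)/(s^2 + 4.2*s + 4.05)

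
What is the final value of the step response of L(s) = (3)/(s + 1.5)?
FVT: lim_{t→∞} y(t) = lim_{s→0} s*Y(s) where Y(s) = L(s)/s.
= lim_{s→0} L(s) = L(0) = num(0)/den(0) = 3/1.5 = 2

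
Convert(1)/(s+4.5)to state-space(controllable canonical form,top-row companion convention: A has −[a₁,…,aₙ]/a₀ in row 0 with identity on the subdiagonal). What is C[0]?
Reachable canonical form: C = numerator coefficients (right-aligned, zero-padded to length n).
num = 1, C = [[1]].
C[0] = 1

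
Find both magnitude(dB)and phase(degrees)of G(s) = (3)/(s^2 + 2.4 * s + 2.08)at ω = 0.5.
Substitute s = j*0.5: G(j0.5) = 1.1464 - 0.751738j.
|G| = 20*log₁₀(sqrt(Re²+Im²)) = 2.74 dB.
∠G = atan2(Im, Re) = -33.25°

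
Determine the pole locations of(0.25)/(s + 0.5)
Set denominator = 0: s + 0.5 = 0 → Poles: -0.5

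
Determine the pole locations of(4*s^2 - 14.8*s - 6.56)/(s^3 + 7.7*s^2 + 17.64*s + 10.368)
Set denominator = 0: s^3 + 7.7*s^2 + 17.64*s + 10.368 = (s + 3.6)(s + 0.9)(s + 3.2) = 0 → Poles: -0.9, -3.2, -3.6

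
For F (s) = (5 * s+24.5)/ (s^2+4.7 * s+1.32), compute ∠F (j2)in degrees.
Substitute s = j*2: F(j2) = 0.296622 - 2.69095j.
∠F(j2) = atan2(Im, Re) = atan2(-2.69095, 0.296622) = -83.71°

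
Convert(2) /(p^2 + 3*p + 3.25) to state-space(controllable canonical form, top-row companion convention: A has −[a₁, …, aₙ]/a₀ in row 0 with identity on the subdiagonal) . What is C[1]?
Reachable canonical form: C = numerator coefficients (right-aligned, zero-padded to length n).
num = 2, C = [[0, 2]].
C[1] = 2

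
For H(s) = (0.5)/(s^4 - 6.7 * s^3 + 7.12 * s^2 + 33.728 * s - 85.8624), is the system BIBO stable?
Denominator: s^4 - 6.7*s^3 + 7.12*s^2 + 33.728*s - 85.8624 = (s + 2.4)(s - 4.3)(s^2 - 4.8*s + 8.32). Poles: -2.4, 2.4 + 1.6j, 2.4 - 1.6j, 4.3. All Re(p)<0: No (unstable)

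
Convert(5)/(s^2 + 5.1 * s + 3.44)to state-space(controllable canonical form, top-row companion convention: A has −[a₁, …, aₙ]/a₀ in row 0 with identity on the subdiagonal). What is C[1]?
Reachable canonical form: C = numerator coefficients (right-aligned, zero-padded to length n).
num = 5, C = [[0, 5]].
C[1] = 5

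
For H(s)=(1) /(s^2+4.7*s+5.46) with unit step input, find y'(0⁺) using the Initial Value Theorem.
IVT: y'(0⁺) = lim_{s→∞} s²·Y(s) = lim_{s→∞} s·H(s).
deg(num) = 0, deg(den) = 2, relative degree = 2 ≥ 2, so s·H(s) → 0. Initial slope = 0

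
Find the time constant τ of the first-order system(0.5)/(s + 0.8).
First-order system: τ = -1/pole. Pole = -0.8. τ = -1/(-0.8) = 1.25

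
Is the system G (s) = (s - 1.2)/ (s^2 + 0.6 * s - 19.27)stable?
Denominator: s^2 + 0.6*s - 19.27 = (s - 4.1)(s + 4.7). Poles: -4.7, 4.1. All Re(p)<0: No (unstable)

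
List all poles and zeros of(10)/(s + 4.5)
Set denominator = 0: s + 4.5 = 0 → Poles: -4.5
Numerator is a nonzero constant (10) → Zeros: none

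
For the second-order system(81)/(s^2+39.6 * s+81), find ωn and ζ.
Standard form: ωn²/(s²+2ζωn·s+ωn²).
const=81=ωn² → ωn=9, s coeff=39.6=2ζωn → ζ=2.2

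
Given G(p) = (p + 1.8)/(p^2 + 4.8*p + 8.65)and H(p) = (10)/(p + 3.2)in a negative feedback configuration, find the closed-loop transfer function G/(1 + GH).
Closed-loop T = G/(1+GH).
Numerator: G_num * H_den = p^2 + 5*p + 5.76.
Denominator: G_den * H_den + G_num * H_num = (p^3 + 8*p^2 + 24.01*p + 27.68) + (10*p + 18) = p^3 + 8*p^2 + 34.01*p + 45.68.
T(p) = (p^2 + 5*p + 5.76)/(p^3 + 8*p^2 + 34.01*p + 45.68)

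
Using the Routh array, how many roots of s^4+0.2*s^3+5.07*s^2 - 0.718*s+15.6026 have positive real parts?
Routh array:
s^4: [1, 5.07, 15.6026]; s^3: [0.2, -0.718]; s^2: [8.66, 15.6026]; s^1: [-1.07834]; s^0: [15.6026]
First column: [1, 0.2, 8.66, -1.07834, 15.6026]. Sign changes = RHP roots = 2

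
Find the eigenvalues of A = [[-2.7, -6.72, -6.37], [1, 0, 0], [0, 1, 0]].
Eigenvalues solve det(λI - A) = 0.
Characteristic polynomial: λ^3 + 2.7*λ^2 + 6.72*λ + 6.37 = 0.
Factor: (λ + 1.3)(λ^2 + 1.4*λ + 4.9) = 0.
Roots: -0.7 + 2.1j, -0.7 - 2.1j, -1.3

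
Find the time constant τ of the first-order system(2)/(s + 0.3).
First-order system: τ = -1/pole. Pole = -0.3. τ = -1/(-0.3) = 3.333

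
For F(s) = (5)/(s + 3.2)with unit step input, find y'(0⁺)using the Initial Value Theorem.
IVT: y'(0⁺) = lim_{s→∞} s²·Y(s) = lim_{s→∞} s·F(s).
deg(num) = 0, deg(den) = 1, relative degree = 1, so s·F(s) → (leading num)/(leading den) = 5/1 = 5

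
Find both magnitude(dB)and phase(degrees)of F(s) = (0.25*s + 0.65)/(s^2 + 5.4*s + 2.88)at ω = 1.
Substitute s = j*1: F(j1) = 0.0786679 - 0.0929823j.
|F| = 20*log₁₀(sqrt(Re²+Im²)) = -18.29 dB.
∠F = atan2(Im, Re) = -49.77°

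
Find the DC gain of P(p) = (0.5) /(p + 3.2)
DC gain = P(0) = num(0)/den(0) = 0.5/3.2 = 0.1562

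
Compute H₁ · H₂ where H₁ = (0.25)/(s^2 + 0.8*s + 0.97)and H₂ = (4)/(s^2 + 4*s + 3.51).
Series: H = H₁ · H₂ = (n₁·n₂)/(d₁·d₂).
Num: n₁·n₂ = 1. Den: d₁·d₂ = s^4 + 4.8*s^3 + 7.68*s^2 + 6.688*s + 3.4047.
H(s) = (1)/(s^4 + 4.8*s^3 + 7.68*s^2 + 6.688*s + 3.4047)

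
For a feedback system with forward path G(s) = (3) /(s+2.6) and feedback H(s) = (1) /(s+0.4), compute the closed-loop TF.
Closed-loop T = G/(1+GH).
Numerator: G_num * H_den = 3*s + 1.2.
Denominator: G_den * H_den + G_num * H_num = (s^2 + 3*s + 1.04) + (3) = s^2 + 3*s + 4.04.
T(s) = (3*s + 1.2)/(s^2 + 3*s + 4.04)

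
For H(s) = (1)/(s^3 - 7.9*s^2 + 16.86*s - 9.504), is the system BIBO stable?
Denominator: s^3 - 7.9*s^2 + 16.86*s - 9.504 = (s - 0.9)(s - 2.2)(s - 4.8). Poles: 0.9, 2.2, 4.8. All Re(p)<0: No (unstable)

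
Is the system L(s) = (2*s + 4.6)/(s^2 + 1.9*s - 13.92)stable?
Denominator: s^2 + 1.9*s - 13.92 = (s - 2.9)(s + 4.8). Poles: -4.8, 2.9. All Re(p)<0: No (unstable)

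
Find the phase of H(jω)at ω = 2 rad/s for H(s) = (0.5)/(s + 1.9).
Substitute s = j*2: H(j2) = 0.124836 - 0.131406j.
∠H(j2) = atan2(Im, Re) = atan2(-0.131406, 0.124836) = -46.47°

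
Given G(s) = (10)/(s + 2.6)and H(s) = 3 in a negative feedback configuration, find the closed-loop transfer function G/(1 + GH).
Closed-loop T = G/(1+GH).
Numerator: G_num * H_den = 10.
Denominator: G_den * H_den + G_num * H_num = (s + 2.6) + (30) = s + 32.6.
T(s) = (10)/(s + 32.6)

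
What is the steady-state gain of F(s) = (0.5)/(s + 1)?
DC gain = F(0) = num(0)/den(0) = 0.5/1 = 0.5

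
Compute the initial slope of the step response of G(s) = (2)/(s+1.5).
IVT: y'(0⁺) = lim_{s→∞} s²·Y(s) = lim_{s→∞} s·G(s).
deg(num) = 0, deg(den) = 1, relative degree = 1, so s·G(s) → (leading num)/(leading den) = 2/1 = 2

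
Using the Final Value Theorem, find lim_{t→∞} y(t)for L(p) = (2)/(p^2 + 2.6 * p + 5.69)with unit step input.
FVT: lim_{t→∞} y(t) = lim_{p→0} p*Y(p) where Y(p) = L(p)/p.
= lim_{p→0} L(p) = L(0) = num(0)/den(0) = 2/5.69 = 0.3515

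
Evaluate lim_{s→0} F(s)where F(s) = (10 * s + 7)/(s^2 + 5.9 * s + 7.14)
DC gain = F(0) = num(0)/den(0) = 7/7.14 = 0.9804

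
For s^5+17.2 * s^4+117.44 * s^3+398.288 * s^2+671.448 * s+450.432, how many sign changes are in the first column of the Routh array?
Routh array:
s^5: [1, 117.44, 671.448]; s^4: [17.2, 398.288, 450.432]; s^3: [94.2837, 645.26]; s^2: [280.574, 450.432]; s^1: [493.898]; s^0: [450.432]
First column: [1, 17.2, 94.2837, 280.574, 493.898, 450.432]. Sign changes = 0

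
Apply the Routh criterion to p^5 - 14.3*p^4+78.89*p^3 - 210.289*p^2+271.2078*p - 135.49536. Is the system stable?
Routh array:
p^5: [1, 78.89, 271.2078]; p^4: [-14.3, -210.289, -135.49536]; p^3: [64.1845, 261.7326]; p^2: [-151.976, -135.49536]; p^1: [204.509]; p^0: [-135.49536]
First column: [1, -14.3, 64.1845, -151.976, 204.509, -135.49536]. Sign changes = 5.
No, unstable (5 RHP root(s))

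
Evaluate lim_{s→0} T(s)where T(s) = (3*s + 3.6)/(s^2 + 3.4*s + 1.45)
DC gain = T(0) = num(0)/den(0) = 3.6/1.45 = 2.483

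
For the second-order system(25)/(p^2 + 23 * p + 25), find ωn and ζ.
Standard form: ωn²/(p²+2ζωn·p+ωn²).
const=25=ωn² → ωn=5, p coeff=23=2ζωn → ζ=2.3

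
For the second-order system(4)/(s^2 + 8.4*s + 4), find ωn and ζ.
Standard form: ωn²/(s²+2ζωn·s+ωn²).
const=4=ωn² → ωn=2, s coeff=8.4=2ζωn → ζ=2.1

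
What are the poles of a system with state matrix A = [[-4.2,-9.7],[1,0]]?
Eigenvalues solve det(λI - A) = 0.
Characteristic polynomial: λ^2 + 4.2*λ + 9.7 = 0.
Roots: -2.1 + 2.3j, -2.1 - 2.3j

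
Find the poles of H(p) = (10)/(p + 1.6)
Set denominator = 0: p + 1.6 = 0 → Poles: -1.6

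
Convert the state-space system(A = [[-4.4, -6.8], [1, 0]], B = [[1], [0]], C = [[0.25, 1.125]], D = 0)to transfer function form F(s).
F(s) = C(sI - A)⁻¹B + D.
Characteristic polynomial det(sI - A) = s^2 + 4.4*s + 6.8.
Numerator from C·adj(sI-A)·B + D·det(sI-A) = 0.25*s + 1.125.
F(s) = (0.25*s + 1.125)/(s^2 + 4.4*s + 6.8)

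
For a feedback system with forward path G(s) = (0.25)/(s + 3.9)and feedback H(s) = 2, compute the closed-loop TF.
Closed-loop T = G/(1+GH).
Numerator: G_num * H_den = 0.25.
Denominator: G_den * H_den + G_num * H_num = (s + 3.9) + (0.5) = s + 4.4.
T(s) = (0.25)/(s + 4.4)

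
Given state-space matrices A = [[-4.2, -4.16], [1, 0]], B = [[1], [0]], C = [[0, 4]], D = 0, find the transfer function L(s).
L(s) = C(sI - A)⁻¹B + D.
Characteristic polynomial det(sI - A) = s^2 + 4.2*s + 4.16.
Numerator from C·adj(sI-A)·B + D·det(sI-A) = 4.
L(s) = (4)/(s^2 + 4.2*s + 4.16)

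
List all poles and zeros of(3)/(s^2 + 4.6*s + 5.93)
Set denominator = 0: s^2 + 4.6*s + 5.93 = 0 → Poles: -2.3 + 0.8j, -2.3 - 0.8j
Numerator is a nonzero constant (3) → Zeros: none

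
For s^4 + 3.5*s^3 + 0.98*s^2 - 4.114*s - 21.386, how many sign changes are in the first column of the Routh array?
Routh array:
s^4: [1, 0.98, -21.386]; s^3: [3.5, -4.114]; s^2: [2.15543, -21.386]; s^1: [30.6127]; s^0: [-21.386]
First column: [1, 3.5, 2.15543, 30.6127, -21.386]. Sign changes = 1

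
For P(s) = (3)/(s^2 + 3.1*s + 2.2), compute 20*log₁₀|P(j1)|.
Substitute s = j*1: P(j1) = 0.325792 - 0.841629j.
|P(j1)| = sqrt(Re² + Im²) = 0.9025.
20*log₁₀(0.9025) = -0.89 dB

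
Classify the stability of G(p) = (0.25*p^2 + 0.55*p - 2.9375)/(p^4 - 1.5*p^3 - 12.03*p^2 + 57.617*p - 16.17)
Denominator: p^4 - 1.5*p^3 - 12.03*p^2 + 57.617*p - 16.17 = (p - 0.3)(p + 4.4)(p^2 - 5.6*p + 12.25). Poles: -4.4, 0.3, 2.8 + 2.1j, 2.8 - 2.1j. Unstable (3 pole(s) in RHP)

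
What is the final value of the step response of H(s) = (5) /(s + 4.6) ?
FVT: lim_{t→∞} y(t) = lim_{s→0} s*Y(s) where Y(s) = H(s)/s.
= lim_{s→0} H(s) = H(0) = num(0)/den(0) = 5/4.6 = 1.087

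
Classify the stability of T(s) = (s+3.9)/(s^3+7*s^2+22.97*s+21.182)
Denominator: s^3 + 7*s^2 + 22.97*s + 21.182 = (s + 1.4)(s^2 + 5.6*s + 15.13). Poles: -1.4, -2.8 + 2.7j, -2.8 - 2.7j. Stable (all poles in LHP)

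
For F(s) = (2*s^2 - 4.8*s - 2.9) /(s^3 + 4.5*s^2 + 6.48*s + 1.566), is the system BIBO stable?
Denominator: s^3 + 4.5*s^2 + 6.48*s + 1.566 = (s + 0.3)(s^2 + 4.2*s + 5.22). Poles: -0.3, -2.1 + 0.9j, -2.1 - 0.9j. All Re(p)<0: Yes (stable)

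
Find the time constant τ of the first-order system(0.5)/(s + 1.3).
First-order system: τ = -1/pole. Pole = -1.3. τ = -1/(-1.3) = 0.7692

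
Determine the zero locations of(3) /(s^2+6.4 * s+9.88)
Numerator is a nonzero constant (3) → Zeros: none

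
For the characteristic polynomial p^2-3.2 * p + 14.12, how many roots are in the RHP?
Poles: 1.6 + 3.4j, 1.6 - 3.4j. RHP poles (Re>0): 2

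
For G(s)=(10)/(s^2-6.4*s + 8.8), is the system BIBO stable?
Denominator: s^2 - 6.4*s + 8.8 = (s - 2)(s - 4.4). Poles: 2, 4.4. All Re(p)<0: No (unstable)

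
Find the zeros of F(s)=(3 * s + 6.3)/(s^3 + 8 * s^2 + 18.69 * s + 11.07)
Set numerator = 0: 3*s + 6.3 = 0 → Zeros: -2.1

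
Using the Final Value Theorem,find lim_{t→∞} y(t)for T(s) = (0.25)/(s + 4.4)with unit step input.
FVT: lim_{t→∞} y(t) = lim_{s→0} s*Y(s) where Y(s) = T(s)/s.
= lim_{s→0} T(s) = T(0) = num(0)/den(0) = 0.25/4.4 = 0.05682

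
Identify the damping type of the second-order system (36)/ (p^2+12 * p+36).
Standard form: ωn²/(p²+2ζωn·p+ωn²) gives ωn=6, ζ=1.
Critically damped (ζ = 1)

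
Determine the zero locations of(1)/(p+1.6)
Numerator is a nonzero constant (1) → Zeros: none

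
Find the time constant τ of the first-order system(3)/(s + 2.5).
First-order system: τ = -1/pole. Pole = -2.5. τ = -1/(-2.5) = 0.4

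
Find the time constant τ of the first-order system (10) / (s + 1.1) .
First-order system: τ = -1/pole. Pole = -1.1. τ = -1/(-1.1) = 0.9091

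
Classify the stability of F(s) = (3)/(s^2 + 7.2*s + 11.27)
Denominator: s^2 + 7.2*s + 11.27 = (s + 4.9)(s + 2.3). Poles: -2.3, -4.9. Stable (all poles in LHP)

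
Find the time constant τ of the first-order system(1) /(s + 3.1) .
First-order system: τ = -1/pole. Pole = -3.1. τ = -1/(-3.1) = 0.3226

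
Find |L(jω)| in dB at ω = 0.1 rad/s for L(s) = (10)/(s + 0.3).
Substitute s = j*0.1: L(j0.1) = 30 - 10j.
|L(j0.1)| = sqrt(Re² + Im²) = 31.62.
20*log₁₀(31.62) = 30.00 dB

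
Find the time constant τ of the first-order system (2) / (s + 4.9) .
First-order system: τ = -1/pole. Pole = -4.9. τ = -1/(-4.9) = 0.2041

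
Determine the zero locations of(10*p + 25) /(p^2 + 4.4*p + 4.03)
Set numerator = 0: 10*p + 25 = 0 → Zeros: -2.5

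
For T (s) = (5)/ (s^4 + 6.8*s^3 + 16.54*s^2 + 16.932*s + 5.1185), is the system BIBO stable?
Denominator: s^4 + 6.8*s^3 + 16.54*s^2 + 16.932*s + 5.1185 = (s + 0.5)(s + 2.9)(s^2 + 3.4*s + 3.53). Poles: -0.5, -1.7 + 0.8j, -1.7 - 0.8j, -2.9. All Re(p)<0: Yes (stable)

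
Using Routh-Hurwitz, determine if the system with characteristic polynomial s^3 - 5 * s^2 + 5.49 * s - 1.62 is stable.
Routh array:
s^3: [1, 5.49]; s^2: [-5, -1.62]; s^1: [5.166]; s^0: [-1.62]
First column: [1, -5, 5.166, -1.62]. Sign changes = 3.
No, unstable (3 RHP root(s))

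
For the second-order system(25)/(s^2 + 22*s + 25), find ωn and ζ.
Standard form: ωn²/(s²+2ζωn·s+ωn²).
const=25=ωn² → ωn=5, s coeff=22=2ζωn → ζ=2.2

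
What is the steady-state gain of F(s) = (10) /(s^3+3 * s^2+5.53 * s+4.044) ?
DC gain = F(0) = num(0)/den(0) = 10/4.044 = 2.473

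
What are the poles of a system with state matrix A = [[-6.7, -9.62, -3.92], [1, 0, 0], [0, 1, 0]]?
Eigenvalues solve det(λI - A) = 0.
Characteristic polynomial: λ^3 + 6.7*λ^2 + 9.62*λ + 3.92 = 0.
Factor: (λ + 4.9)(λ + 1)(λ + 0.8) = 0.
Roots: -0.8, -1, -4.9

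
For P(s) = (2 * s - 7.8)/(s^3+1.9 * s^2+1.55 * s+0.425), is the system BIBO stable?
Denominator: s^3 + 1.9*s^2 + 1.55*s + 0.425 = (s + 0.5)(s^2 + 1.4*s + 0.85). Poles: -0.5, -0.7 + 0.6j, -0.7 - 0.6j. All Re(p)<0: Yes (stable)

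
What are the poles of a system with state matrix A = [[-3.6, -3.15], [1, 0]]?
Eigenvalues solve det(λI - A) = 0.
Characteristic polynomial: λ^2 + 3.6*λ + 3.15 = 0.
Factor: (λ + 1.5)(λ + 2.1) = 0.
Roots: -1.5, -2.1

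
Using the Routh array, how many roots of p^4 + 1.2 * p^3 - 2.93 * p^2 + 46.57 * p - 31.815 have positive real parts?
Routh array:
p^4: [1, -2.93, -31.815]; p^3: [1.2, 46.57]; p^2: [-41.7383, -31.815]; p^1: [45.6553]; p^0: [-31.815]
First column: [1, 1.2, -41.7383, 45.6553, -31.815]. Sign changes = RHP roots = 3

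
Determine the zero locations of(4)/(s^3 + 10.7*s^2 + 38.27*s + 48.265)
Numerator is a nonzero constant (4) → Zeros: none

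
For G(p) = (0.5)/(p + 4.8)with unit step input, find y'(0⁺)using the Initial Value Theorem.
IVT: y'(0⁺) = lim_{p→∞} p²·Y(p) = lim_{p→∞} p·G(p).
deg(num) = 0, deg(den) = 1, relative degree = 1, so p·G(p) → (leading num)/(leading den) = 0.5/1 = 0.5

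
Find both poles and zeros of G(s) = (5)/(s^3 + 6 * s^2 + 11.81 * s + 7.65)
Set denominator = 0: s^3 + 6*s^2 + 11.81*s + 7.65 = (s + 1.8)(s + 1.7)(s + 2.5) = 0 → Poles: -1.7, -1.8, -2.5
Numerator is a nonzero constant (5) → Zeros: none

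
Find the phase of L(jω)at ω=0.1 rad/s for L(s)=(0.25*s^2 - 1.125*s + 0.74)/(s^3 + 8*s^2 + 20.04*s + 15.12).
Substitute s = j*0.1: L(j0.1) = 0.0472025 - 0.0137664j.
∠L(j0.1) = atan2(Im, Re) = atan2(-0.0137664, 0.0472025) = -16.26°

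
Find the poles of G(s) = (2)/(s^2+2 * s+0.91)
Set denominator = 0: s^2 + 2*s + 0.91 = (s + 1.3)(s + 0.7) = 0 → Poles: -0.7, -1.3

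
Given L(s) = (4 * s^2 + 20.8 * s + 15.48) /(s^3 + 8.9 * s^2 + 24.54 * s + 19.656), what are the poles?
Set denominator = 0: s^3 + 8.9*s^2 + 24.54*s + 19.656 = (s + 3.6)(s + 1.4)(s + 3.9) = 0 → Poles: -1.4, -3.6, -3.9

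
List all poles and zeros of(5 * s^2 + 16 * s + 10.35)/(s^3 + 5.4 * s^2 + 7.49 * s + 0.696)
Set denominator = 0: s^3 + 5.4*s^2 + 7.49*s + 0.696 = (s + 2.9)(s + 2.4)(s + 0.1) = 0 → Poles: -0.1, -2.4, -2.9
Set numerator = 0: 5*s^2 + 16*s + 10.35 = 5*(s + 2.3)(s + 0.9) = 0 → Zeros: -0.9, -2.3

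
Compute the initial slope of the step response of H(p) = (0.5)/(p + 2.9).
IVT: y'(0⁺) = lim_{p→∞} p²·Y(p) = lim_{p→∞} p·H(p).
deg(num) = 0, deg(den) = 1, relative degree = 1, so p·H(p) → (leading num)/(leading den) = 0.5/1 = 0.5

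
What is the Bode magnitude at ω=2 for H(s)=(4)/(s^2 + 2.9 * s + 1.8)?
Substitute s = j*2: H(j2) = -0.22869 - 0.602911j.
|H(j2)| = sqrt(Re² + Im²) = 0.6448.
20*log₁₀(0.6448) = -3.81 dB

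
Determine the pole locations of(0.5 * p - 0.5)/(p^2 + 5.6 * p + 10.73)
Set denominator = 0: p^2 + 5.6*p + 10.73 = 0 → Poles: -2.8 + 1.7j, -2.8 - 1.7j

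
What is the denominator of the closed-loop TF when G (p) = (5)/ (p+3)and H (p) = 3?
Characteristic poly = G_den * H_den + G_num * H_num = (p + 3) + (15) = p + 18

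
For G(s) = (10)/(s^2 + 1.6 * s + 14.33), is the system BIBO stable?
Denominator: s^2 + 1.6*s + 14.33. Poles: -0.8 + 3.7j, -0.8 - 3.7j. All Re(p)<0: Yes (stable)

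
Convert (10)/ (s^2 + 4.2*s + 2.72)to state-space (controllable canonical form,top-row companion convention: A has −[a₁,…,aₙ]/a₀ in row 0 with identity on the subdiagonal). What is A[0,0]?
Reachable canonical form for den = s^2 + 4.2*s + 2.72: top row of A = -[a₁,a₂,...,aₙ]/a₀, ones on the subdiagonal, zeros elsewhere.
A = [[-4.2, -2.72], [1, 0]].
A[0,0] = -4.2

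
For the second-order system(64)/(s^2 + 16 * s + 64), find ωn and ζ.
Standard form: ωn²/(s²+2ζωn·s+ωn²).
const=64=ωn² → ωn=8, s coeff=16=2ζωn → ζ=1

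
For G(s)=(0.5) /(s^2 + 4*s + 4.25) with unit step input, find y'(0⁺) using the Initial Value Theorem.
IVT: y'(0⁺) = lim_{s→∞} s²·Y(s) = lim_{s→∞} s·G(s).
deg(num) = 0, deg(den) = 2, relative degree = 2 ≥ 2, so s·G(s) → 0. Initial slope = 0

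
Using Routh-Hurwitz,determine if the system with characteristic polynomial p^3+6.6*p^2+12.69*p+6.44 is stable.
Routh array:
p^3: [1, 12.69]; p^2: [6.6, 6.44]; p^1: [11.7142]; p^0: [6.44]
First column: [1, 6.6, 11.7142, 6.44]. Sign changes = 0.
Yes, stable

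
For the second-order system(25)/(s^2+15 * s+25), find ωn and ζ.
Standard form: ωn²/(s²+2ζωn·s+ωn²).
const=25=ωn² → ωn=5, s coeff=15=2ζωn → ζ=1.5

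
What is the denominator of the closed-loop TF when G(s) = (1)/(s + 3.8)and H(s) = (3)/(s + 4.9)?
Characteristic poly = G_den * H_den + G_num * H_num = (s^2 + 8.7*s + 18.62) + (3) = s^2 + 8.7*s + 21.62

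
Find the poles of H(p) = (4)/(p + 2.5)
Set denominator = 0: p + 2.5 = 0 → Poles: -2.5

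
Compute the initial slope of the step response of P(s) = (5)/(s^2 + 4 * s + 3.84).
IVT: y'(0⁺) = lim_{s→∞} s²·Y(s) = lim_{s→∞} s·P(s).
deg(num) = 0, deg(den) = 2, relative degree = 2 ≥ 2, so s·P(s) → 0. Initial slope = 0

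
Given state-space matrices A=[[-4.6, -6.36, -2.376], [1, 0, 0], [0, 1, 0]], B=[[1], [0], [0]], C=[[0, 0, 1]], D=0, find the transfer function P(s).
P(s) = C(sI - A)⁻¹B + D.
Characteristic polynomial det(sI - A) = s^3 + 4.6*s^2 + 6.36*s + 2.376.
Numerator from C·adj(sI-A)·B + D·det(sI-A) = 1.
P(s) = (1)/(s^3 + 4.6*s^2 + 6.36*s + 2.376)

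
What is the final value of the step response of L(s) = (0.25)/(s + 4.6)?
FVT: lim_{t→∞} y(t) = lim_{s→0} s*Y(s) where Y(s) = L(s)/s.
= lim_{s→0} L(s) = L(0) = num(0)/den(0) = 0.25/4.6 = 0.05435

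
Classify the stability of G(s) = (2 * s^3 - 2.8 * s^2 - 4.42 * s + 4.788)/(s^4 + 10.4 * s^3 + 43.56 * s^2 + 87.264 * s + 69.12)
Denominator: s^4 + 10.4*s^3 + 43.56*s^2 + 87.264*s + 69.12 = (s + 2.4)(s + 3.2)(s^2 + 4.8*s + 9). Poles: -2.4, -2.4 + 1.8j, -2.4 - 1.8j, -3.2. Stable (all poles in LHP)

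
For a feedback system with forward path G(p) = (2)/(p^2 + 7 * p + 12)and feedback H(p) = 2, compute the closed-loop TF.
Closed-loop T = G/(1+GH).
Numerator: G_num * H_den = 2.
Denominator: G_den * H_den + G_num * H_num = (p^2 + 7*p + 12) + (4) = p^2 + 7*p + 16.
T(p) = (2)/(p^2 + 7*p + 16)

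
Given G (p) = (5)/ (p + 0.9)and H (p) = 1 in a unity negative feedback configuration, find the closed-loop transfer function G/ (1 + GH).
Closed-loop T = G/(1+GH).
Numerator: G_num * H_den = 5.
Denominator: G_den * H_den + G_num * H_num = (p + 0.9) + (5) = p + 5.9.
T(p) = (5)/(p + 5.9)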